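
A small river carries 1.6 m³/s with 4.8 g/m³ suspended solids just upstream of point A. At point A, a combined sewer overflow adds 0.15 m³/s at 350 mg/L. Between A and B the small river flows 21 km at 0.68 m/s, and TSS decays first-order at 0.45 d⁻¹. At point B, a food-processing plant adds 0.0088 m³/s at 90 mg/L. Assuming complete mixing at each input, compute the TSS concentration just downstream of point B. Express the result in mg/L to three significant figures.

29.6 mg/L

After input A: C = (1.6·4.8 + 0.15·350) / 1.75 = 34.39 mg/L.
Over the 21 km reach to input B (t = 3.088e+04 s = 0.3574 d), decay gives C = 34.39·exp(−0.45·0.3574) = 29.28 mg/L.
After input B: C = (1.75·29.28 + 0.0088·90) / 1.759 = 29.58 mg/L.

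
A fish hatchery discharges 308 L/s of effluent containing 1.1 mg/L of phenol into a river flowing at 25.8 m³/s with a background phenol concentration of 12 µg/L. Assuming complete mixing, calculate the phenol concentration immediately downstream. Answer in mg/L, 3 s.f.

308 L/s = 0.308 m³/s.
12 µg/L = 0.012 mg/L.
Flow-weighted mixing gives C = (0.308·1.1 + 25.8·0.012) / (0.308 + 25.8) = 0.6484/26.11 = 0.02484 mg/L.

0.0248 mg/L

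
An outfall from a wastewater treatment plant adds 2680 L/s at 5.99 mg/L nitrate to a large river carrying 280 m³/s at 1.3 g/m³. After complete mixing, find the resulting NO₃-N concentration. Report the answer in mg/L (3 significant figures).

2680 L/s = 2.68 m³/s.
Conservation of mass across the mixing zone: C = (2.68·5.99 + 280·1.3) / (2.68 + 280) = 380.1/282.7 = 1.344 mg/L.

1.34 mg/L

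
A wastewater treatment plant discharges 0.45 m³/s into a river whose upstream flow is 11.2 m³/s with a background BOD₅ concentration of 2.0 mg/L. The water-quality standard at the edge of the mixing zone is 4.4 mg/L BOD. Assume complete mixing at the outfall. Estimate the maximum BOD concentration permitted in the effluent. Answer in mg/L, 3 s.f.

64.1 mg/L

Mass balance: 4.4·11.65 = 0.45·Cₑ + 11.2·2.
Cₑ = (51.26 − 22.4) / 0.45 = 64.13 mg/L.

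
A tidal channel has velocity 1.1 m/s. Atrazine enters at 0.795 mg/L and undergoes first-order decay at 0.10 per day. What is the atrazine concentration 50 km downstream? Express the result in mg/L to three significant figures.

0.754 mg/L

Travel time t = 50 km / 1.1 m/s = 5e+04/1.1 = 4.545e+04 s = 0.5261 d.
First-order decay: C = 0.795·exp(−0.10·0.5261) = 0.795·0.9488 = 0.7543 mg/L.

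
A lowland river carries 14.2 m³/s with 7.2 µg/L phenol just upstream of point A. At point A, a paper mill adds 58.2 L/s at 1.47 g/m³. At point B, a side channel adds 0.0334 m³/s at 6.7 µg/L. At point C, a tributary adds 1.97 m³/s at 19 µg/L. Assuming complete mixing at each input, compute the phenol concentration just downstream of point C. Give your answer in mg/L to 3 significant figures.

7.2 µg/L = 0.0072 mg/L.
58.2 L/s = 0.0582 m³/s.
After input A: C = (14.2·0.0072 + 0.0582·1.47) / 14.26 = 0.01317 mg/L.
6.7 µg/L = 0.0067 mg/L.
After input B: C = (14.26·0.01317 + 0.0334·0.0067) / 14.29 = 0.01316 mg/L.
19 µg/L = 0.019 mg/L.
After input C: C = (14.29·0.01316 + 1.97·0.019) / 16.26 = 0.01386 mg/L.

0.0139 mg/L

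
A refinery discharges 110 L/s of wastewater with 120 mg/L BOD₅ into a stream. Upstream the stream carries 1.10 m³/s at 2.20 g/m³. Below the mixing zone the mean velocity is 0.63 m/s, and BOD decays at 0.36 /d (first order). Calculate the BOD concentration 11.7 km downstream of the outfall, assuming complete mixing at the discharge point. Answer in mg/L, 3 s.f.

11.9 mg/L

110 L/s = 0.11 m³/s.
After complete mixing, C₀ = (0.11·120 + 1.1·2.2) / 1.21 = 12.91 mg/L.
Travel time t = 1.17e+04 m / 0.63 m/s = 1.857e+04 s = 0.2149 d.
C = 12.91·exp(−0.36·0.2149) = 12.91·0.9255 = 11.95 mg/L.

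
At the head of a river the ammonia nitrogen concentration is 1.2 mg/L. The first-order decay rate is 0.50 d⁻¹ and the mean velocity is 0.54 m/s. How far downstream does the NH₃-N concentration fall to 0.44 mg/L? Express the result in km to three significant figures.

93.6 km

From C = C₀·e^(−kt), t = ln(C₀/C)/k = ln(1.2/0.44)/0.50 = 1.003/0.50 = 2.007 d.
Distance = v·t = 0.54 m/s × 1.734e+05 s = 9.362e+04 m = 93.62 km.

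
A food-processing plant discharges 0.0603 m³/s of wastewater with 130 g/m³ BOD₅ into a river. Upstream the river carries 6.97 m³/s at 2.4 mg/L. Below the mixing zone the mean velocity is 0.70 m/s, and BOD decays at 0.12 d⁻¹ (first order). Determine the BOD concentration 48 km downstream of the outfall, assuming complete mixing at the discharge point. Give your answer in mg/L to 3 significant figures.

3.18 mg/L

After complete mixing, C₀ = (0.0603·130 + 6.97·2.4) / 7.03 = 3.494 mg/L.
Travel time t = 4.8e+04 m / 0.70 m/s = 6.857e+04 s = 0.7937 d.
C = 3.494·exp(−0.12·0.7937) = 3.494·0.9092 = 3.177 mg/L.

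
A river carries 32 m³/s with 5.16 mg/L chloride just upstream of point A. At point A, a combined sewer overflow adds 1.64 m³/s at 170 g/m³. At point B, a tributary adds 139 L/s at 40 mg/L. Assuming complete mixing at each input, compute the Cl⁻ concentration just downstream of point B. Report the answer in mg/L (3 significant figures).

13.3 mg/L

After input A: C = (32·5.16 + 1.64·170) / 33.64 = 13.2 mg/L.
139 L/s = 0.139 m³/s.
After input B: C = (33.64·13.2 + 0.139·40) / 33.78 = 13.31 mg/L.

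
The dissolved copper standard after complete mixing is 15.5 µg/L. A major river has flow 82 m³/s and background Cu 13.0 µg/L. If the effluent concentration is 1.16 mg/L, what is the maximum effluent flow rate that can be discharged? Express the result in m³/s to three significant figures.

0.179 m³/s

13.0 µg/L = 0.013 mg/L.
15.5 µg/L = 0.0155 mg/L.
Mass balance at complete mixing: C_std·(Q_w + Q_r) = Q_w·C_e + Q_r·C_b.
Rearranging, Q_w = Q_r·(C_std − C_b)/(C_e − C_std) = 82·(0.0155 − 0.013) / (1.16 − 0.0155) = 0.1791 m³/s.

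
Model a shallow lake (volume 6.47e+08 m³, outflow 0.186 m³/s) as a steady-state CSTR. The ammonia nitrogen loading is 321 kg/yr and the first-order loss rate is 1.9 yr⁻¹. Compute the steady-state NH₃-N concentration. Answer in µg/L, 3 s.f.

0.260 µg/L

Outflow Q = 0.186 m³/s × 3.156e+07 s/yr = 5.87e+06 m³/yr.
Steady-state CSTR mass balance: W = Q·C + k·V·C, so C = W/(Q + kV).
Q + kV = 5.87e+06 + 1.9·6.47e+08 = 1.235e+09 m³/yr.
C = 321/1.235e+09 = 2.599e-07 kg/m³ = 0.0002599 mg/L = 0.2599 µg/L.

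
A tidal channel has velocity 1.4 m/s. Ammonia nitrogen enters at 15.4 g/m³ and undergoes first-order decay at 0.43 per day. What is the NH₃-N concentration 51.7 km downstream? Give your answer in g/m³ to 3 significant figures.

Travel time t = 51.7 km / 1.4 m/s = 5.17e+04/1.4 = 3.693e+04 s = 0.4274 d.
First-order decay: C = 15.4·exp(−0.43·0.4274) = 15.4·0.8321 = 12.81 g/m³.

12.8 g/m³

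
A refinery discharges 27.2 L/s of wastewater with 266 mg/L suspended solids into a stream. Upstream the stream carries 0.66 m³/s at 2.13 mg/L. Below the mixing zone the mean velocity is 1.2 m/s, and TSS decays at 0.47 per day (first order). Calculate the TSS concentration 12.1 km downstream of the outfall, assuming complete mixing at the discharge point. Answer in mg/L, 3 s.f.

11.9 mg/L

27.2 L/s = 0.0272 m³/s.
After complete mixing, C₀ = (0.0272·266 + 0.66·2.13) / 0.6872 = 12.57 mg/L.
Travel time t = 1.21e+04 m / 1.2 m/s = 1.008e+04 s = 0.1167 d.
C = 12.57·exp(−0.47·0.1167) = 12.57·0.9466 = 11.9 mg/L.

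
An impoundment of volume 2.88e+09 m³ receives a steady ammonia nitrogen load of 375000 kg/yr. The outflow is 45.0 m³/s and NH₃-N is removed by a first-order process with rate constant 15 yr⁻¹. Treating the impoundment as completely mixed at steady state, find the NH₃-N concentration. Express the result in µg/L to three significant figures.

Outflow Q = 45.0 m³/s × 3.156e+07 s/yr = 1.42e+09 m³/yr.
Steady-state CSTR mass balance: W = Q·C + k·V·C, so C = W/(Q + kV).
Q + kV = 1.42e+09 + 15·2.88e+09 = 4.462e+10 m³/yr.
C = 375000/4.462e+10 = 8.404e-06 kg/m³ = 0.008404 mg/L = 8.404 µg/L.

8.40 µg/L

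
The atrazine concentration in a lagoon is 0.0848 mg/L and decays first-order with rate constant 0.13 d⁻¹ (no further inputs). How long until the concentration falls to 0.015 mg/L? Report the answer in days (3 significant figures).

t = ln(C₀/C)/k = ln(0.0848/0.015)/0.13 = 1.732/0.13 = 13.32 d.

13.3 d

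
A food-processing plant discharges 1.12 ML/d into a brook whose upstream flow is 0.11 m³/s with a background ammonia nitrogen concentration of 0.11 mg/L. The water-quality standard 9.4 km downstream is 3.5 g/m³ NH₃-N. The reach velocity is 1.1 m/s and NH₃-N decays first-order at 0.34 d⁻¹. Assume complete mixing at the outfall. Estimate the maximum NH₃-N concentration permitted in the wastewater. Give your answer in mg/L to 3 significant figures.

1.12 ML/d = 0.01296 m³/s.
Travel time to the compliance point: t = 9400/1.1 = 8545 s = 0.09891 d; decay factor exp(−0.34·0.09891) = 0.9669.
So the concentration just after mixing may be at most 3.5/0.9669 = 3.62 mg/L.
Mass balance: 3.62·0.123 = 0.01296·Cₑ + 0.11·0.11.
Cₑ = (0.4451 − 0.0121) / 0.01296 = 33.4 mg/L.

33.4 mg/L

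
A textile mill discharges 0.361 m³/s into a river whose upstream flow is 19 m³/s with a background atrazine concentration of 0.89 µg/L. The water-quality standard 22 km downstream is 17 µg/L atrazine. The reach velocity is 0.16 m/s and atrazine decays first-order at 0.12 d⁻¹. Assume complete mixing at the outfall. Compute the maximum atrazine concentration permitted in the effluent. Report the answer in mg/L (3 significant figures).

1.06 mg/L

0.89 µg/L = 0.00089 mg/L.
17 µg/L = 0.017 mg/L.
Travel time to the compliance point: t = 2.2e+04/0.16 = 1.375e+05 s = 1.591 d; decay factor exp(−0.12·1.591) = 0.8262.
So the concentration just after mixing may be at most 0.017/0.8262 = 0.02058 mg/L.
Mass balance: 0.02058·19.36 = 0.361·Cₑ + 19·0.00089.
Cₑ = (0.3984 − 0.01691) / 0.361 = 1.057 mg/L.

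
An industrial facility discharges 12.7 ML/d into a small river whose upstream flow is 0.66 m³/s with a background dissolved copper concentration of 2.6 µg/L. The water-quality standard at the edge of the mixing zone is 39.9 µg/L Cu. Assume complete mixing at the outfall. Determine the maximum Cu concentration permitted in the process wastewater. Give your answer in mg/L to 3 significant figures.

0.207 mg/L

12.7 ML/d = 0.147 m³/s.
2.6 µg/L = 0.0026 mg/L.
39.9 µg/L = 0.0399 mg/L.
Mass balance: 0.0399·0.807 = 0.147·Cₑ + 0.66·0.0026.
Cₑ = (0.0322 − 0.001716) / 0.147 = 0.2074 mg/L.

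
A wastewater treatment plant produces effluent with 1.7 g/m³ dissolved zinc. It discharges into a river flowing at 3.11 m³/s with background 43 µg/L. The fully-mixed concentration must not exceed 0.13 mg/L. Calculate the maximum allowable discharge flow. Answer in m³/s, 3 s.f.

43 µg/L = 0.043 mg/L.
Mass balance at complete mixing: C_std·(Q_w + Q_r) = Q_w·C_e + Q_r·C_b.
Rearranging, Q_w = Q_r·(C_std − C_b)/(C_e − C_std) = 3.11·(0.13 − 0.043) / (1.7 − 0.13) = 0.1723 m³/s.

0.172 m³/s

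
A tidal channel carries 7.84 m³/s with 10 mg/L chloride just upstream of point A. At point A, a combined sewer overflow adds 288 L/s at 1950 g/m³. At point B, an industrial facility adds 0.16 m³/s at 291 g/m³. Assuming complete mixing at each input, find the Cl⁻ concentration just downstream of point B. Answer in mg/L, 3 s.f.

82.8 mg/L

288 L/s = 0.288 m³/s.
After input A: C = (7.84·10 + 0.288·1950) / 8.128 = 78.74 mg/L.
After input B: C = (8.128·78.74 + 0.16·291) / 8.288 = 82.84 mg/L.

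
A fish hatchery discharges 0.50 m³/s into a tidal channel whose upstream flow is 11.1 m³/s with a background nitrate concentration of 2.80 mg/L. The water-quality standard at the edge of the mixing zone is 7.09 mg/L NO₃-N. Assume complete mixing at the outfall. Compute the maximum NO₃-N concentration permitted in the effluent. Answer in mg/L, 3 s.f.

102 mg/L

Mass balance: 7.09·11.6 = 0.5·Cₑ + 11.1·2.8.
Cₑ = (82.24 − 31.08) / 0.5 = 102.3 mg/L.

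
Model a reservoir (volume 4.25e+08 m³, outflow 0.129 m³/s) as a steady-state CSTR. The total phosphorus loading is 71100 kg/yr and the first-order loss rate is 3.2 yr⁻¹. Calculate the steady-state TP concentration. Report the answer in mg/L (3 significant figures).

Outflow Q = 0.129 m³/s × 3.156e+07 s/yr = 4.071e+06 m³/yr.
Steady-state CSTR mass balance: W = Q·C + k·V·C, so C = W/(Q + kV).
Q + kV = 4.071e+06 + 3.2·4.25e+08 = 1.364e+09 m³/yr.
C = 71100/1.364e+09 = 5.212e-05 kg/m³ = 0.05212 mg/L.

0.0521 mg/L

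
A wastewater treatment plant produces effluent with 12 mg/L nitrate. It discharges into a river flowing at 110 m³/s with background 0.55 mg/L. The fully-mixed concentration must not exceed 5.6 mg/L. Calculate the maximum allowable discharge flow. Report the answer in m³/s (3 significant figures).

Mass balance at complete mixing: C_std·(Q_w + Q_r) = Q_w·C_e + Q_r·C_b.
Rearranging, Q_w = Q_r·(C_std − C_b)/(C_e − C_std) = 110·(5.6 − 0.55) / (12 − 5.6) = 86.8 m³/s.

86.8 m³/s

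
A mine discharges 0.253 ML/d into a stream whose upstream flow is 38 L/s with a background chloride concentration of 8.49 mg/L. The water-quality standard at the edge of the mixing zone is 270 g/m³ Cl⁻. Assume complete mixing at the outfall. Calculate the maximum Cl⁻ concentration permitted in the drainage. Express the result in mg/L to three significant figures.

0.253 ML/d = 0.002928 m³/s.
38 L/s = 0.038 m³/s.
Mass balance: 270·0.04093 = 0.002928·Cₑ + 0.038·8.49.
Cₑ = (11.05 − 0.3226) / 0.002928 = 3664 mg/L.

3660 mg/L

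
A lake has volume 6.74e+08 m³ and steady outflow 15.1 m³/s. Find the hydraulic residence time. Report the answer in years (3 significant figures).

Q = 15.1 m³/s × 3.156e+07 s/yr = 4.765e+08 m³/yr.
Hydraulic residence time τ = V/Q = 6.74e+08/4.765e+08 = 1.414 yr.

1.41 yr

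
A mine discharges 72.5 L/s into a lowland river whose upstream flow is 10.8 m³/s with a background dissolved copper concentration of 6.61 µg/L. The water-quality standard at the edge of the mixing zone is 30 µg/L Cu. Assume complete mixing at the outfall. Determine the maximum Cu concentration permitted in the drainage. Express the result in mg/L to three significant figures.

72.5 L/s = 0.0725 m³/s.
6.61 µg/L = 0.00661 mg/L.
30 µg/L = 0.03 mg/L.
Mass balance: 0.03·10.87 = 0.0725·Cₑ + 10.8·0.00661.
Cₑ = (0.3262 − 0.07139) / 0.0725 = 3.514 mg/L.

3.51 mg/L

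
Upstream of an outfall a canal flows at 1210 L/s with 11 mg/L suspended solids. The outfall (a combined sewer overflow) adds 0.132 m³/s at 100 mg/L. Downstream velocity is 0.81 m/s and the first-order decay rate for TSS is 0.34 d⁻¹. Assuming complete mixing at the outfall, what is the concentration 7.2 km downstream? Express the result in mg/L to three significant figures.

19.1 mg/L

1210 L/s = 1.21 m³/s.
After complete mixing, C₀ = (0.132·100 + 1.21·11) / 1.342 = 19.75 mg/L.
Travel time t = 7200 m / 0.81 m/s = 8889 s = 0.1029 d.
C = 19.75·exp(−0.34·0.1029) = 19.75·0.9656 = 19.08 mg/L.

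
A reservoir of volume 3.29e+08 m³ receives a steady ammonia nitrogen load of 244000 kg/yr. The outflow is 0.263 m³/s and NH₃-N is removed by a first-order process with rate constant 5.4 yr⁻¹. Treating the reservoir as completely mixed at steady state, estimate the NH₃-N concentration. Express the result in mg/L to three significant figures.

0.137 mg/L

Outflow Q = 0.263 m³/s × 3.156e+07 s/yr = 8.3e+06 m³/yr.
Steady-state CSTR mass balance: W = Q·C + k·V·C, so C = W/(Q + kV).
Q + kV = 8.3e+06 + 5.4·3.29e+08 = 1.785e+09 m³/yr.
C = 244000/1.785e+09 = 0.0001367 kg/m³ = 0.1367 mg/L.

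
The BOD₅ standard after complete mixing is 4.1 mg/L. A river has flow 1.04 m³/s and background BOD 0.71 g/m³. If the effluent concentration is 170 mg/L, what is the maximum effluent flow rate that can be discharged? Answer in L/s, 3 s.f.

21.3 L/s

Mass balance at complete mixing: C_std·(Q_w + Q_r) = Q_w·C_e + Q_r·C_b.
Rearranging, Q_w = Q_r·(C_std − C_b)/(C_e − C_std) = 1.04·(4.1 − 0.71) / (170 − 4.1) = 0.02125 m³/s.
= 21.25 L/s.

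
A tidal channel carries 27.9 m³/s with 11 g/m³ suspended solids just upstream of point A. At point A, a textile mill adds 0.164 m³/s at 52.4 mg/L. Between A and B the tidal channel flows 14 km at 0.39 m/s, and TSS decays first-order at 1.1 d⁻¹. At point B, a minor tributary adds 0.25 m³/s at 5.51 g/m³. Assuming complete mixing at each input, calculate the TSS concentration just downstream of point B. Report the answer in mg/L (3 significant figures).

After input A: C = (27.9·11 + 0.164·52.4) / 28.06 = 11.24 mg/L.
Over the 14 km reach to input B (t = 3.59e+04 s = 0.4155 d), decay gives C = 11.24·exp(−1.1·0.4155) = 7.118 mg/L.
After input B: C = (28.06·7.118 + 0.25·5.51) / 28.31 = 7.104 mg/L.

7.10 mg/L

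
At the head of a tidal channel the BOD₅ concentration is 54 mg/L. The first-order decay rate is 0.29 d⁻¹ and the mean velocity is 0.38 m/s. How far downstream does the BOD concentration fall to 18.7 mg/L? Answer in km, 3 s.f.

120 km

From C = C₀·e^(−kt), t = ln(C₀/C)/k = ln(54/18.7)/0.29 = 1.06/0.29 = 3.657 d.
Distance = v·t = 0.38 m/s × 3.159e+05 s = 1.201e+05 m = 120.1 km.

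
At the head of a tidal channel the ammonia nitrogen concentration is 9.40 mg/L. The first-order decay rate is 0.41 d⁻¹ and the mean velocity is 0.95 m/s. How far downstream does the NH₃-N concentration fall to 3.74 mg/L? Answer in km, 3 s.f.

185 km

From C = C₀·e^(−kt), t = ln(C₀/C)/k = ln(9.40/3.74)/0.41 = 0.9216/0.41 = 2.248 d.
Distance = v·t = 0.95 m/s × 1.942e+05 s = 1.845e+05 m = 184.5 km.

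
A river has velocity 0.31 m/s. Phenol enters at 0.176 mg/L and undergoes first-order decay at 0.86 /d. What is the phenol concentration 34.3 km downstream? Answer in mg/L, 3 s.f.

0.0585 mg/L

Travel time t = 34.3 km / 0.31 m/s = 3.43e+04/0.31 = 1.106e+05 s = 1.281 d.
First-order decay: C = 0.176·exp(−0.86·1.281) = 0.176·0.3324 = 0.05851 mg/L.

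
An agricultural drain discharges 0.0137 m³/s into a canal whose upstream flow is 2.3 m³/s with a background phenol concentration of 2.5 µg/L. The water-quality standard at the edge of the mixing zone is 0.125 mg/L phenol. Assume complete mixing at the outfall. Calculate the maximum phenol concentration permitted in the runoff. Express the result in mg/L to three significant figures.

20.7 mg/L

2.5 µg/L = 0.0025 mg/L.
Mass balance: 0.125·2.314 = 0.0137·Cₑ + 2.3·0.0025.
Cₑ = (0.2892 − 0.00575) / 0.0137 = 20.69 mg/L.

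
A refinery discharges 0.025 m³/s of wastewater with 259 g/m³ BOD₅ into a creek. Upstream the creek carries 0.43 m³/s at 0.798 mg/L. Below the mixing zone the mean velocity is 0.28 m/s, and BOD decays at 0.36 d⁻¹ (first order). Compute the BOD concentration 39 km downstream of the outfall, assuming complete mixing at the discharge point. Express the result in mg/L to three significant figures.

After complete mixing, C₀ = (0.025·259 + 0.43·0.798) / 0.455 = 14.98 mg/L.
Travel time t = 3.9e+04 m / 0.28 m/s = 1.393e+05 s = 1.612 d.
C = 14.98·exp(−0.36·1.612) = 14.98·0.5597 = 8.387 mg/L.

8.39 mg/L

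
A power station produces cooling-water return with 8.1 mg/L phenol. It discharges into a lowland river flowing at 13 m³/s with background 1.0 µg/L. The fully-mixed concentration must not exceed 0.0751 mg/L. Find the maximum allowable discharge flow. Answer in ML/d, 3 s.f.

1.0 µg/L = 0.001 mg/L.
Mass balance at complete mixing: C_std·(Q_w + Q_r) = Q_w·C_e + Q_r·C_b.
Rearranging, Q_w = Q_r·(C_std − C_b)/(C_e − C_std) = 13·(0.0751 − 0.001) / (8.1 − 0.0751) = 0.12 m³/s.
= 10.37 ML/d.

10.4 ML/d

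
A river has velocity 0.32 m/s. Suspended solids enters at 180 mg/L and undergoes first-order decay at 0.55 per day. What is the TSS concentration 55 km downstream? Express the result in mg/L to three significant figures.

Travel time t = 55 km / 0.32 m/s = 5.5e+04/0.32 = 1.719e+05 s = 1.989 d.
First-order decay: C = 180·exp(−0.55·1.989) = 180·0.3348 = 60.27 mg/L.

60.3 mg/L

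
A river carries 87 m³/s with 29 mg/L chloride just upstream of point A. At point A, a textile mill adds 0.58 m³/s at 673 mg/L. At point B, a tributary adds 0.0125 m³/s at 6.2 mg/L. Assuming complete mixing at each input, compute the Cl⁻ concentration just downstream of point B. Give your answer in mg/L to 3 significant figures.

After input A: C = (87·29 + 0.58·673) / 87.58 = 33.26 mg/L.
After input B: C = (87.58·33.26 + 0.0125·6.2) / 87.59 = 33.26 mg/L.

33.3 mg/L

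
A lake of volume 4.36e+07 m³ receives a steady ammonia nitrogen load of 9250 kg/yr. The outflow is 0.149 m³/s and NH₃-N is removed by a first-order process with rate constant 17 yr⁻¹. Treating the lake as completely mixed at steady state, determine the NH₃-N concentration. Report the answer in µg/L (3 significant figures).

12.4 µg/L

Outflow Q = 0.149 m³/s × 3.156e+07 s/yr = 4.702e+06 m³/yr.
Steady-state CSTR mass balance: W = Q·C + k·V·C, so C = W/(Q + kV).
Q + kV = 4.702e+06 + 17·4.36e+07 = 7.459e+08 m³/yr.
C = 9250/7.459e+08 = 1.24e-05 kg/m³ = 0.0124 mg/L = 12.4 µg/L.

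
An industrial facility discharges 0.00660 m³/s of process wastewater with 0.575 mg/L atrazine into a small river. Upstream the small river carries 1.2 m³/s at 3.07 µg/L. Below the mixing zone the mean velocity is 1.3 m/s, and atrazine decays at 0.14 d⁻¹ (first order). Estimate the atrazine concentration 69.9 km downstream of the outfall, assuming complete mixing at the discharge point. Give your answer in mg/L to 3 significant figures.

0.00568 mg/L

3.07 µg/L = 0.00307 mg/L.
After complete mixing, C₀ = (0.0066·0.575 + 1.2·0.00307) / 1.207 = 0.006198 mg/L.
Travel time t = 6.99e+04 m / 1.3 m/s = 5.377e+04 s = 0.6223 d.
C = 0.006198·exp(−0.14·0.6223) = 0.006198·0.9166 = 0.005681 mg/L.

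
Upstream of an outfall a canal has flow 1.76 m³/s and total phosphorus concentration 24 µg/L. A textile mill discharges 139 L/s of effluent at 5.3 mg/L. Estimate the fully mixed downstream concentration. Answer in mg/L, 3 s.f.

0.410 mg/L

139 L/s = 0.139 m³/s.
24 µg/L = 0.024 mg/L.
By mass balance at complete mixing, C = (0.139·5.3 + 1.76·0.024) / (0.139 + 1.76) = 0.7789/1.899 = 0.4102 mg/L.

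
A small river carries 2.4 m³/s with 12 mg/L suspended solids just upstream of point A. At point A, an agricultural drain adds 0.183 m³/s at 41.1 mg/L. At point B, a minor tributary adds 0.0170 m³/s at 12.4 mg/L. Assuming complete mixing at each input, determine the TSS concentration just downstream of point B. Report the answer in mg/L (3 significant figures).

14.1 mg/L

After input A: C = (2.4·12 + 0.183·41.1) / 2.583 = 14.06 mg/L.
After input B: C = (2.583·14.06 + 0.017·12.4) / 2.6 = 14.05 mg/L.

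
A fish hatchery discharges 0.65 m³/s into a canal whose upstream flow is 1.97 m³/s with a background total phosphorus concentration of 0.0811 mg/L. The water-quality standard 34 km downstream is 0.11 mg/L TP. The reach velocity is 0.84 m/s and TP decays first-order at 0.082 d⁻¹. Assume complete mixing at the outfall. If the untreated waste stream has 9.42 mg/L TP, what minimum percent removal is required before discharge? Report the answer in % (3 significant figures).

Travel time to the compliance point: t = 3.4e+04/0.84 = 4.048e+04 s = 0.4685 d; decay factor exp(−0.082·0.4685) = 0.9623.
So the concentration just after mixing may be at most 0.11/0.9623 = 0.1143 mg/L.
Mass balance: 0.1143·2.62 = 0.65·Cₑ + 1.97·0.0811.
Cₑ = (0.2995 − 0.1598) / 0.65 = 0.215 mg/L.
Required removal = 1 − 0.215/9.42 = 97.72 %.

97.7 %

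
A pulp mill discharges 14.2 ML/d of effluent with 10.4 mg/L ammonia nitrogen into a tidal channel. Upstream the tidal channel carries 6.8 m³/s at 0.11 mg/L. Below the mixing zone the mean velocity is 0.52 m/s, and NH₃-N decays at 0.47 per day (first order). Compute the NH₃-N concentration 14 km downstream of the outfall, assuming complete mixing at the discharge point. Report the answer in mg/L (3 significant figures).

0.305 mg/L

14.2 ML/d = 0.1644 m³/s.
After complete mixing, C₀ = (0.1644·10.4 + 6.8·0.11) / 6.964 = 0.3528 mg/L.
Travel time t = 1.4e+04 m / 0.52 m/s = 2.692e+04 s = 0.3116 d.
C = 0.3528·exp(−0.47·0.3116) = 0.3528·0.8638 = 0.3048 mg/L.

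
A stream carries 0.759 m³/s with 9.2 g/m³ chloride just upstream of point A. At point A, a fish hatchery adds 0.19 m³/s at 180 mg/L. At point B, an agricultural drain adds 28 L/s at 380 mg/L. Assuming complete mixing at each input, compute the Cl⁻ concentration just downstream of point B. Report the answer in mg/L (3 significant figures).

53.0 mg/L

After input A: C = (0.759·9.2 + 0.19·180) / 0.949 = 43.4 mg/L.
28 L/s = 0.028 m³/s.
After input B: C = (0.949·43.4 + 0.028·380) / 0.977 = 53.04 mg/L.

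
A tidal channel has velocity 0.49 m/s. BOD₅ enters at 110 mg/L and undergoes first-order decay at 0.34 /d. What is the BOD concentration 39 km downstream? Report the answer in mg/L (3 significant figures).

80.4 mg/L

Travel time t = 39 km / 0.49 m/s = 3.9e+04/0.49 = 7.959e+04 s = 0.9212 d.
First-order decay: C = 110·exp(−0.34·0.9212) = 110·0.7311 = 80.42 mg/L.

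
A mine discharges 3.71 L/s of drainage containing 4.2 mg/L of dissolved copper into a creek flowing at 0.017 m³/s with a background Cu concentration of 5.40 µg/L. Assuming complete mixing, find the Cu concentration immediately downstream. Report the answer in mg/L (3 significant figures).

0.757 mg/L

3.71 L/s = 0.00371 m³/s.
5.40 µg/L = 0.0054 mg/L.
Flow-weighted mixing gives C = (0.00371·4.2 + 0.017·0.0054) / (0.00371 + 0.017) = 0.01567/0.02071 = 0.7568 mg/L.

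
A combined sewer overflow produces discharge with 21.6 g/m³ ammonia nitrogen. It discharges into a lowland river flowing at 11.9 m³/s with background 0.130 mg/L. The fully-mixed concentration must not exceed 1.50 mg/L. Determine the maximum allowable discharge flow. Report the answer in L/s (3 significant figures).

811 L/s

Mass balance at complete mixing: C_std·(Q_w + Q_r) = Q_w·C_e + Q_r·C_b.
Rearranging, Q_w = Q_r·(C_std − C_b)/(C_e − C_std) = 11.9·(1.5 − 0.13) / (21.6 − 1.5) = 0.8111 m³/s.
= 811.1 L/s.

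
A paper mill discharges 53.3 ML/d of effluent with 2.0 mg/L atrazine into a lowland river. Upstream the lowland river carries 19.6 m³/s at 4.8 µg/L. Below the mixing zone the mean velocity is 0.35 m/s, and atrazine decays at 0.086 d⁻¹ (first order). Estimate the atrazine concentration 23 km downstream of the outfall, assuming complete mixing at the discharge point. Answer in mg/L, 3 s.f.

53.3 ML/d = 0.6169 m³/s.
4.8 µg/L = 0.0048 mg/L.
After complete mixing, C₀ = (0.6169·2 + 19.6·0.0048) / 20.22 = 0.06568 mg/L.
Travel time t = 2.3e+04 m / 0.35 m/s = 6.571e+04 s = 0.7606 d.
C = 0.06568·exp(−0.086·0.7606) = 0.06568·0.9367 = 0.06152 mg/L.

0.0615 mg/L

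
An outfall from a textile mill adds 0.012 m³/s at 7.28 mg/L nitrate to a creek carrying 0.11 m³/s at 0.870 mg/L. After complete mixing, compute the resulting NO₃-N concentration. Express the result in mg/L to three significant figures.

Flow-weighted mixing gives C = (0.012·7.28 + 0.11·0.87) / (0.012 + 0.11) = 0.1831/0.122 = 1.5 mg/L.

1.50 mg/L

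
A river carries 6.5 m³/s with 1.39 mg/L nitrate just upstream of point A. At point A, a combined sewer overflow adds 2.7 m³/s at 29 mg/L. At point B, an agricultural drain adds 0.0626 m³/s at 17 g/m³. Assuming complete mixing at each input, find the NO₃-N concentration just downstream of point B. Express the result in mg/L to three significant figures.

After input A: C = (6.5·1.39 + 2.7·29) / 9.2 = 9.493 mg/L.
After input B: C = (9.2·9.493 + 0.0626·17) / 9.263 = 9.544 mg/L.

9.54 mg/L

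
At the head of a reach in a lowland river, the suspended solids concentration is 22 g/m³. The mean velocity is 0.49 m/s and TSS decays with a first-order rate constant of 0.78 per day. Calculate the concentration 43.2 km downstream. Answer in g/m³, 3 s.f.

9.93 g/m³

Travel time t = 43.2 km / 0.49 m/s = 4.32e+04/0.49 = 8.816e+04 s = 1.02 d.
First-order decay: C = 22·exp(−0.78·1.02) = 22·0.4512 = 9.926 g/m³.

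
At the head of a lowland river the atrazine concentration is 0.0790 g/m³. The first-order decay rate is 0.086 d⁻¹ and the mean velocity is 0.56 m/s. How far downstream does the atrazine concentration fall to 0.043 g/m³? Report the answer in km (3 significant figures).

342 km

From C = C₀·e^(−kt), t = ln(C₀/C)/k = ln(0.0790/0.043)/0.086 = 0.6082/0.086 = 7.073 d.
Distance = v·t = 0.56 m/s × 6.111e+05 s = 3.422e+05 m = 342.2 km.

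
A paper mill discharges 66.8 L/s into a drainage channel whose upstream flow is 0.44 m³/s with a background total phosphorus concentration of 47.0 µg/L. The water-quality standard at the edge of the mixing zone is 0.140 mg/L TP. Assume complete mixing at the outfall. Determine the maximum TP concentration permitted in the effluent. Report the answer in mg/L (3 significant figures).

0.753 mg/L

66.8 L/s = 0.0668 m³/s.
47.0 µg/L = 0.047 mg/L.
Mass balance: 0.14·0.5068 = 0.0668·Cₑ + 0.44·0.047.
Cₑ = (0.07095 − 0.02068) / 0.0668 = 0.7526 mg/L.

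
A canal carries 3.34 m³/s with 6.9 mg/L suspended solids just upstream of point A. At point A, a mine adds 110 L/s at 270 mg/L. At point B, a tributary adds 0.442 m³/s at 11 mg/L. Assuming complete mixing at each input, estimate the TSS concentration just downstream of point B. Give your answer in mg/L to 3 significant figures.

110 L/s = 0.11 m³/s.
After input A: C = (3.34·6.9 + 0.11·270) / 3.45 = 15.29 mg/L.
After input B: C = (3.45·15.29 + 0.442·11) / 3.892 = 14.8 mg/L.

14.8 mg/L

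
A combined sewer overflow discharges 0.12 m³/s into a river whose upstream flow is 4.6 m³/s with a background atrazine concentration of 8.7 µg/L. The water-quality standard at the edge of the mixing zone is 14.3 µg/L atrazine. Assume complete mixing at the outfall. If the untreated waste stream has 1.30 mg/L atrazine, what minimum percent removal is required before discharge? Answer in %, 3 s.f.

82.4 %

8.7 µg/L = 0.0087 mg/L.
14.3 µg/L = 0.0143 mg/L.
Mass balance: 0.0143·4.72 = 0.12·Cₑ + 4.6·0.0087.
Cₑ = (0.0675 − 0.04002) / 0.12 = 0.229 mg/L.
Required removal = 1 − 0.229/1.30 = 82.39 %.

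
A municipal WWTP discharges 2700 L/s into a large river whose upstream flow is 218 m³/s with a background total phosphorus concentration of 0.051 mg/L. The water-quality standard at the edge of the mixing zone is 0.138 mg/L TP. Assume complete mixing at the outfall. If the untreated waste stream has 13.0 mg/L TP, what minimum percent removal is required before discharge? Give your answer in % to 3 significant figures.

2700 L/s = 2.7 m³/s.
Mass balance: 0.138·220.7 = 2.7·Cₑ + 218·0.051.
Cₑ = (30.46 − 11.12) / 2.7 = 7.162 mg/L.
Required removal = 1 − 7.162/13.0 = 44.9 %.

44.9 %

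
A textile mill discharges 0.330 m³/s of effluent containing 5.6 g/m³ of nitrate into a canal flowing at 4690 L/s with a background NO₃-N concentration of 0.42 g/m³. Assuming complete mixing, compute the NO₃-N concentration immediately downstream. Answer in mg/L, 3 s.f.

0.761 mg/L

4690 L/s = 4.69 m³/s.
Flow-weighted mixing gives C = (0.33·5.6 + 4.69·0.42) / (0.33 + 4.69) = 3.818/5.02 = 0.7605 mg/L.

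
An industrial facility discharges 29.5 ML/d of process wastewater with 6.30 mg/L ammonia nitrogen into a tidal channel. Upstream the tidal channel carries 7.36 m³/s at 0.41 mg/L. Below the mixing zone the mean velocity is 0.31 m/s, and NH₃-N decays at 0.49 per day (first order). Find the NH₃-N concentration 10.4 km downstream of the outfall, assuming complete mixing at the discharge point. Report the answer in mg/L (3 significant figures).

0.555 mg/L

29.5 ML/d = 0.3414 m³/s.
After complete mixing, C₀ = (0.3414·6.3 + 7.36·0.41) / 7.701 = 0.6711 mg/L.
Travel time t = 1.04e+04 m / 0.31 m/s = 3.355e+04 s = 0.3883 d.
C = 0.6711·exp(−0.49·0.3883) = 0.6711·0.8267 = 0.5548 mg/L.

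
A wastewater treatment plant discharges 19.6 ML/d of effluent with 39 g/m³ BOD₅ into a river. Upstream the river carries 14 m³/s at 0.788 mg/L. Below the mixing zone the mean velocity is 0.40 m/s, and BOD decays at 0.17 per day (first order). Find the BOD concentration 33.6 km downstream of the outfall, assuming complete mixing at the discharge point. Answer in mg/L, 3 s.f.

1.18 mg/L

19.6 ML/d = 0.2269 m³/s.
After complete mixing, C₀ = (0.2269·39 + 14·0.788) / 14.23 = 1.397 mg/L.
Travel time t = 3.36e+04 m / 0.40 m/s = 8.4e+04 s = 0.9722 d.
C = 1.397·exp(−0.17·0.9722) = 1.397·0.8477 = 1.184 mg/L.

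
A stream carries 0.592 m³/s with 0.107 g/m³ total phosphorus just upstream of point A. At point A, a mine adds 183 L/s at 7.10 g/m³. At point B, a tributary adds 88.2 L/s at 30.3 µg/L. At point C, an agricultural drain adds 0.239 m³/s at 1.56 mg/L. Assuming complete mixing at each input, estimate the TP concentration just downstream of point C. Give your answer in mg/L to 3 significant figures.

1.58 mg/L

183 L/s = 0.183 m³/s.
After input A: C = (0.592·0.107 + 0.183·7.1) / 0.775 = 1.758 mg/L.
88.2 L/s = 0.0882 m³/s.
30.3 µg/L = 0.0303 mg/L.
After input B: C = (0.775·1.758 + 0.0882·0.0303) / 0.8632 = 1.582 mg/L.
After input C: C = (0.8632·1.582 + 0.239·1.56) / 1.102 = 1.577 mg/L.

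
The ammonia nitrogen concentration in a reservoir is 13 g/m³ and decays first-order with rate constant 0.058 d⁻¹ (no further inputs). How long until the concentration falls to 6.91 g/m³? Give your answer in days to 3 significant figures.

t = ln(C₀/C)/k = ln(13/6.91)/0.058 = 0.632/0.058 = 10.9 d.

10.9 d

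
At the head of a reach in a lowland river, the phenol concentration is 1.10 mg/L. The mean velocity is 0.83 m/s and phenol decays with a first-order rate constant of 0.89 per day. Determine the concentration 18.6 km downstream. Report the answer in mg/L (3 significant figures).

0.873 mg/L

Travel time t = 18.6 km / 0.83 m/s = 1.86e+04/0.83 = 2.241e+04 s = 0.2594 d.
First-order decay: C = 1.10·exp(−0.89·0.2594) = 1.10·0.7939 = 0.8733 mg/L.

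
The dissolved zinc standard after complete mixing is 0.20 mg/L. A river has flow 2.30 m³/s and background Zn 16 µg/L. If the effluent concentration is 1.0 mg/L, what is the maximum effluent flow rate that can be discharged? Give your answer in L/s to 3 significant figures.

529 L/s

16 µg/L = 0.016 mg/L.
Mass balance at complete mixing: C_std·(Q_w + Q_r) = Q_w·C_e + Q_r·C_b.
Rearranging, Q_w = Q_r·(C_std − C_b)/(C_e − C_std) = 2.30·(0.2 − 0.016) / (1 − 0.2) = 0.529 m³/s.
= 529 L/s.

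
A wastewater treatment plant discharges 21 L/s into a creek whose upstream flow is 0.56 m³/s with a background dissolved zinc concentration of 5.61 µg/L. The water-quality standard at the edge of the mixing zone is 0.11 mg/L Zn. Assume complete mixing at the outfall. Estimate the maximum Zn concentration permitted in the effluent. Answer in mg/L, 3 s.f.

21 L/s = 0.021 m³/s.
5.61 µg/L = 0.00561 mg/L.
Mass balance: 0.11·0.581 = 0.021·Cₑ + 0.56·0.00561.
Cₑ = (0.06391 − 0.003142) / 0.021 = 2.894 mg/L.

2.89 mg/L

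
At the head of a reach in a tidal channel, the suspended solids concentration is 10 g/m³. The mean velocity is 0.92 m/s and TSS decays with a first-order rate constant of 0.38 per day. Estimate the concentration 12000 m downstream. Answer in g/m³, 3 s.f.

Travel time t = 12000 m / 0.92 m/s = 1.2e+04/0.92 = 1.304e+04 s = 0.151 d.
First-order decay: C = 10·exp(−0.38·0.151) = 10·0.9442 = 9.442 g/m³.

9.44 g/m³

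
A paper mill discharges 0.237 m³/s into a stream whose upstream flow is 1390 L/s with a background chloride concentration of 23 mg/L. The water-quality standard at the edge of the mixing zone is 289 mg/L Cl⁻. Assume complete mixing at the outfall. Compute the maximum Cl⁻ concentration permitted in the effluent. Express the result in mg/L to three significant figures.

1390 L/s = 1.39 m³/s.
Mass balance: 289·1.627 = 0.237·Cₑ + 1.39·23.
Cₑ = (470.2 − 31.97) / 0.237 = 1849 mg/L.

1850 mg/L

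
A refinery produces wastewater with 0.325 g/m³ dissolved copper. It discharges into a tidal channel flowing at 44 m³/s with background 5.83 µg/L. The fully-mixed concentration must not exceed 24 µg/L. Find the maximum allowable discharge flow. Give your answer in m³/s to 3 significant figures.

5.83 µg/L = 0.00583 mg/L.
24 µg/L = 0.024 mg/L.
Mass balance at complete mixing: C_std·(Q_w + Q_r) = Q_w·C_e + Q_r·C_b.
Rearranging, Q_w = Q_r·(C_std − C_b)/(C_e − C_std) = 44·(0.024 − 0.00583) / (0.325 − 0.024) = 2.656 m³/s.

2.66 m³/s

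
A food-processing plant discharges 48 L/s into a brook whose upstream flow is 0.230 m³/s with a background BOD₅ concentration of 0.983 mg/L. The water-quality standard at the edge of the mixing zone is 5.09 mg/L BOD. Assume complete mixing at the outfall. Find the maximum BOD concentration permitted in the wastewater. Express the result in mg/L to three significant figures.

24.8 mg/L

48 L/s = 0.048 m³/s.
Mass balance: 5.09·0.278 = 0.048·Cₑ + 0.23·0.983.
Cₑ = (1.415 − 0.2261) / 0.048 = 24.77 mg/L.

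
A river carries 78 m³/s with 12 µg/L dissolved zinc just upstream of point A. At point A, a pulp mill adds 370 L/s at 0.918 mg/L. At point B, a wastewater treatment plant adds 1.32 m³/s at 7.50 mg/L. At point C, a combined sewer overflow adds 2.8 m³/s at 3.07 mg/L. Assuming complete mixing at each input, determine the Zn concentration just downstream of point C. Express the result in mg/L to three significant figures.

12 µg/L = 0.012 mg/L.
370 L/s = 0.37 m³/s.
After input A: C = (78·0.012 + 0.37·0.918) / 78.37 = 0.01628 mg/L.
After input B: C = (78.37·0.01628 + 1.32·7.5) / 79.69 = 0.1402 mg/L.
After input C: C = (79.69·0.1402 + 2.8·3.07) / 82.49 = 0.2397 mg/L.

0.240 mg/L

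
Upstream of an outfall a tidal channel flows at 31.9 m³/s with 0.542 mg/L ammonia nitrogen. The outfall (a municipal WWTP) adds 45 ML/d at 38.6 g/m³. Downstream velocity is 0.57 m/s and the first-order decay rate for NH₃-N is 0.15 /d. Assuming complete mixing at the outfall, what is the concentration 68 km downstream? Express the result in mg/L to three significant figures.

45 ML/d = 0.5208 m³/s.
After complete mixing, C₀ = (0.5208·38.6 + 31.9·0.542) / 32.42 = 1.153 mg/L.
Travel time t = 6.8e+04 m / 0.57 m/s = 1.193e+05 s = 1.381 d.
C = 1.153·exp(−0.15·1.381) = 1.153·0.8129 = 0.9376 mg/L.

0.938 mg/L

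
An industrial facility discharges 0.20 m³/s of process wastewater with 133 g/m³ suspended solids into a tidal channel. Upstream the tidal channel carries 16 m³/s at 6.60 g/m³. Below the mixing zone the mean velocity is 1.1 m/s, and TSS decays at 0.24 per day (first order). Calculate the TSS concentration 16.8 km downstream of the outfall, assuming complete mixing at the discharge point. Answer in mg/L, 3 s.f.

After complete mixing, C₀ = (0.2·133 + 16·6.6) / 16.2 = 8.16 mg/L.
Travel time t = 1.68e+04 m / 1.1 m/s = 1.527e+04 s = 0.1768 d.
C = 8.16·exp(−0.24·0.1768) = 8.16·0.9585 = 7.822 mg/L.

7.82 mg/L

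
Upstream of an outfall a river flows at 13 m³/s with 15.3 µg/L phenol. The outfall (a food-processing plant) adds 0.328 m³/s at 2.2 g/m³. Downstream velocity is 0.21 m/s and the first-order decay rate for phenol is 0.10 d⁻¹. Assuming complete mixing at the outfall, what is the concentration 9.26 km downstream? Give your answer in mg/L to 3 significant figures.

0.0656 mg/L

15.3 µg/L = 0.0153 mg/L.
After complete mixing, C₀ = (0.328·2.2 + 13·0.0153) / 13.33 = 0.06907 mg/L.
Travel time t = 9260 m / 0.21 m/s = 4.41e+04 s = 0.5104 d.
C = 0.06907·exp(−0.10·0.5104) = 0.06907·0.9502 = 0.06563 mg/L.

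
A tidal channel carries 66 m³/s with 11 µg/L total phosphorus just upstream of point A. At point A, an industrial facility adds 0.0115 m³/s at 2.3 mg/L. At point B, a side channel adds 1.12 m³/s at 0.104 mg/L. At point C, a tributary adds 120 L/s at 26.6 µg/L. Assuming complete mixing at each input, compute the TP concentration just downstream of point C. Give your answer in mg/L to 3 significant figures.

11 µg/L = 0.011 mg/L.
After input A: C = (66·0.011 + 0.0115·2.3) / 66.01 = 0.0114 mg/L.
After input B: C = (66.01·0.0114 + 1.12·0.104) / 67.13 = 0.01294 mg/L.
120 L/s = 0.12 m³/s.
26.6 µg/L = 0.0266 mg/L.
After input C: C = (67.13·0.01294 + 0.12·0.0266) / 67.25 = 0.01297 mg/L.

0.0130 mg/L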